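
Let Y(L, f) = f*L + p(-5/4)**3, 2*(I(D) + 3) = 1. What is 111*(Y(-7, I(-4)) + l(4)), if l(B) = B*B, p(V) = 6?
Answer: 55389/2 ≈ 27695.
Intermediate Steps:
I(D) = -5/2 (I(D) = -3 + (1/2)*1 = -3 + 1/2 = -5/2)
l(B) = B**2
Y(L, f) = 216 + L*f (Y(L, f) = f*L + 6**3 = L*f + 216 = 216 + L*f)
111*(Y(-7, I(-4)) + l(4)) = 111*((216 - 7*(-5/2)) + 4**2) = 111*((216 + 35/2) + 16) = 111*(467/2 + 16) = 111*(499/2) = 55389/2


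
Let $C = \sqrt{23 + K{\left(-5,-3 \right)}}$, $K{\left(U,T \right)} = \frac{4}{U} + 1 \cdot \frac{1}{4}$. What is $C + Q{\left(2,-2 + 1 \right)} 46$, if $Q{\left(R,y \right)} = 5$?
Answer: $230 + \frac{\sqrt{2245}}{10} \approx 234.74$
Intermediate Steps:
$K{\left(U,T \right)} = \frac{1}{4} + \frac{4}{U}$ ($K{\left(U,T \right)} = \frac{4}{U} + 1 \cdot \frac{1}{4} = \frac{4}{U} + \frac{1}{4} = \frac{1}{4} + \frac{4}{U}$)
$C = \frac{\sqrt{2245}}{10}$ ($C = \sqrt{23 + \frac{16 - 5}{4 \left(-5\right)}} = \sqrt{23 + \frac{1}{4} \left(- \frac{1}{5}\right) 11} = \sqrt{23 - \frac{11}{20}} = \sqrt{\frac{449}{20}} = \frac{\sqrt{2245}}{10} \approx 4.7381$)
$C + Q{\left(2,-2 + 1 \right)} 46 = \frac{\sqrt{2245}}{10} + 5 \cdot 46 = \frac{\sqrt{2245}}{10} + 230 = 230 + \frac{\sqrt{2245}}{10}$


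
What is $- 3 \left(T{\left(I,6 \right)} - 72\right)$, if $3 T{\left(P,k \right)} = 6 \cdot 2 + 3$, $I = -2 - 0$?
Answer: $201$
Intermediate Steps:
$I = -2$ ($I = -2 + 0 = -2$)
$T{\left(P,k \right)} = 5$ ($T{\left(P,k \right)} = \frac{6 \cdot 2 + 3}{3} = \frac{12 + 3}{3} = \frac{1}{3} \cdot 15 = 5$)
$- 3 \left(T{\left(I,6 \right)} - 72\right) = - 3 \left(5 - 72\right) = \left(-3\right) \left(-67\right) = 201$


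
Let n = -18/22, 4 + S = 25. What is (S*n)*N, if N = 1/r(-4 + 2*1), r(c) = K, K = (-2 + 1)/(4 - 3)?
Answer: 189/11 ≈ 17.182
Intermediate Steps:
S = 21 (S = -4 + 25 = 21)
K = -1 (K = -1/1 = -1*1 = -1)
n = -9/11 (n = -18*1/22 = -9/11 ≈ -0.81818)
r(c) = -1
N = -1 (N = 1/(-1) = -1)
(S*n)*N = (21*(-9/11))*(-1) = -189/11*(-1) = 189/11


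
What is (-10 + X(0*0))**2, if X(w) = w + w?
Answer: 100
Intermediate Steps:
X(w) = 2*w
(-10 + X(0*0))**2 = (-10 + 2*(0*0))**2 = (-10 + 2*0)**2 = (-10 + 0)**2 = (-10)**2 = 100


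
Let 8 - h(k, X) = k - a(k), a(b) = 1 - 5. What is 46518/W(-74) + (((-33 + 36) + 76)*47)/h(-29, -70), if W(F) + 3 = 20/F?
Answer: -5122655/363 ≈ -14112.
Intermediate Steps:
a(b) = -4
h(k, X) = 4 - k (h(k, X) = 8 - (k - 1*(-4)) = 8 - (k + 4) = 8 - (4 + k) = 8 + (-4 - k) = 4 - k)
W(F) = -3 + 20/F
46518/W(-74) + (((-33 + 36) + 76)*47)/h(-29, -70) = 46518/(-3 + 20/(-74)) + (((-33 + 36) + 76)*47)/(4 - 1*(-29)) = 46518/(-3 + 20*(-1/74)) + ((3 + 76)*47)/(4 + 29) = 46518/(-3 - 10/37) + (79*47)/33 = 46518/(-121/37) + 3713*(1/33) = 46518*(-37/121) + 3713/33 = -1721166/121 + 3713/33 = -5122655/363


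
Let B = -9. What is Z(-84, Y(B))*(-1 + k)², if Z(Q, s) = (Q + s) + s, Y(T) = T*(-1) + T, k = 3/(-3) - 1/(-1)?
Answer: -84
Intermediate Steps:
k = 0 (k = 3*(-⅓) - 1*(-1) = -1 + 1 = 0)
Y(T) = 0 (Y(T) = -T + T = 0)
Z(Q, s) = Q + 2*s
Z(-84, Y(B))*(-1 + k)² = (-84 + 2*0)*(-1 + 0)² = (-84 + 0)*(-1)² = -84*1 = -84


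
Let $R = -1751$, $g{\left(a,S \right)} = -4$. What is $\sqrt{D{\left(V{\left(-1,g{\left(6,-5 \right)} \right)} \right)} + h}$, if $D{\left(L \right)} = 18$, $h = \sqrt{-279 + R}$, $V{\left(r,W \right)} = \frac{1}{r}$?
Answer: $\sqrt{18 + i \sqrt{2030}} \approx 5.7671 + 3.9063 i$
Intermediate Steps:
$h = i \sqrt{2030}$ ($h = \sqrt{-279 - 1751} = \sqrt{-2030} = i \sqrt{2030} \approx 45.056 i$)
$\sqrt{D{\left(V{\left(-1,g{\left(6,-5 \right)} \right)} \right)} + h} = \sqrt{18 + i \sqrt{2030}}$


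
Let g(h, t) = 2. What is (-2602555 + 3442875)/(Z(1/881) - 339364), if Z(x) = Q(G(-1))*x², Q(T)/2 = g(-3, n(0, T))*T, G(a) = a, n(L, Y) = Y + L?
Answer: -81527951440/32925137701 ≈ -2.4762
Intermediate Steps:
n(L, Y) = L + Y
Q(T) = 4*T (Q(T) = 2*(2*T) = 4*T)
Z(x) = -4*x² (Z(x) = (4*(-1))*x² = -4*x²)
(-2602555 + 3442875)/(Z(1/881) - 339364) = (-2602555 + 3442875)/(-4*(1/881)² - 339364) = 840320/(-4*(1/881)² - 339364) = 840320/(-4*1/776161 - 339364) = 840320/(-4/776161 - 339364) = 840320/(-263401101608/776161) = 840320*(-776161/263401101608) = -81527951440/32925137701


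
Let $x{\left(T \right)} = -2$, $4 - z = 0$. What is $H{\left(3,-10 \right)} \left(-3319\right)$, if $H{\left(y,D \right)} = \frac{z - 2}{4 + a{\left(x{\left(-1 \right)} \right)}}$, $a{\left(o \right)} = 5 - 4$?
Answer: $- \frac{6638}{5} \approx -1327.6$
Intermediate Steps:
$z = 4$ ($z = 4 - 0 = 4 + 0 = 4$)
$a{\left(o \right)} = 1$ ($a{\left(o \right)} = 5 - 4 = 1$)
$H{\left(y,D \right)} = \frac{2}{5}$ ($H{\left(y,D \right)} = \frac{4 - 2}{4 + 1} = \frac{2}{5}$)
$H{\left(3,-10 \right)} \left(-3319\right) = \frac{2}{5} \left(-3319\right) = - \frac{6638}{5}$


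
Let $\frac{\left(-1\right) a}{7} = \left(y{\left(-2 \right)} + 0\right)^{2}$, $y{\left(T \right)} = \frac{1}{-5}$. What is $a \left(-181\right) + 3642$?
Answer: $\frac{92317}{25} \approx 3692.7$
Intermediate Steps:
$y{\left(T \right)} = - \frac{1}{5}$
$a = - \frac{7}{25}$ ($a = - 7 \left(- \frac{1}{5} + 0\right)^{2} = - 7 \left(- \frac{1}{5}\right)^{2} = \left(-7\right) \frac{1}{25} = - \frac{7}{25} \approx -0.28$)
$a \left(-181\right) + 3642 = \left(- \frac{7}{25}\right) \left(-181\right) + 3642 = \frac{1267}{25} + 3642 = \frac{92317}{25}$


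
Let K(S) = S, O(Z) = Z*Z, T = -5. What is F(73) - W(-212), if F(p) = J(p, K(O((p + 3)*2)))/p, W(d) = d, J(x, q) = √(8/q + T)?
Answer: 212 + I*√28878/5548 ≈ 212.0 + 0.03063*I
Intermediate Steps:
O(Z) = Z²
J(x, q) = √(-5 + 8/q) (J(x, q) = √(8/q - 5) = √(-5 + 8/q))
F(p) = √(-5 + 8/(6 + 2*p)²)/p (F(p) = √(-5 + 8/(((p + 3)*2)²))/p = √(-5 + 8/(((3 + p)*2)²))/p = √(-5 + 8/((6 + 2*p)²))/p = √(-5 + 8/(6 + 2*p)²)/p)
F(73) - W(-212) = √(-5 + 2/(3 + 73)²)/73 - 1*(-212) = √(-5 + 2/76²)/73 + 212 = √(-5 + 2*(1/5776))/73 + 212 = √(-5 + 1/2888)/73 + 212 = √(-14439/2888)/73 + 212 = (I*√28878/76)/73 + 212 = I*√28878/5548 + 212 = 212 + I*√28878/5548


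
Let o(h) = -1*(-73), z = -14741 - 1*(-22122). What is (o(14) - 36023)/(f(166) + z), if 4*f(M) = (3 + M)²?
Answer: -28760/11617 ≈ -2.4757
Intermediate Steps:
f(M) = (3 + M)²/4
z = 7381 (z = -14741 + 22122 = 7381)
o(h) = 73
(o(14) - 36023)/(f(166) + z) = (73 - 36023)/((3 + 166)²/4 + 7381) = -35950/((¼)*169² + 7381) = -35950/((¼)*28561 + 7381) = -35950/(28561/4 + 7381) = -35950/58085/4 = -35950*4/58085 = -28760/11617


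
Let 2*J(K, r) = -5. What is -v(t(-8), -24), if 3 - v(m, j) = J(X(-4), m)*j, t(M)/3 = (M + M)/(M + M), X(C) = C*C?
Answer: 57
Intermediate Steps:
X(C) = C²
J(K, r) = -5/2 (J(K, r) = (½)*(-5) = -5/2)
t(M) = 3 (t(M) = 3*((M + M)/(M + M)) = 3*((2*M)/((2*M))) = 3*((2*M)*(1/(2*M))) = 3*1 = 3)
v(m, j) = 3 + 5*j/2 (v(m, j) = 3 - (-5)*j/2 = 3 + 5*j/2)
-v(t(-8), -24) = -(3 + (5/2)*(-24)) = -(3 - 60) = -1*(-57) = 57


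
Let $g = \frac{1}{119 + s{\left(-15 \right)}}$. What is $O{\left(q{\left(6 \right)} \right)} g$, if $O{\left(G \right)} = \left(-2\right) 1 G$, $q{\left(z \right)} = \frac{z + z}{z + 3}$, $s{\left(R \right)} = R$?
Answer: $- \frac{1}{39} \approx -0.025641$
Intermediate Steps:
$g = \frac{1}{104}$ ($g = \frac{1}{119 - 15} = \frac{1}{104} \approx 0.0096154$)
$q{\left(z \right)} = \frac{2 z}{3 + z}$
$O{\left(G \right)} = - 2 G$
$O{\left(q{\left(6 \right)} \right)} g = - 2 \cdot 2 \cdot 6 \frac{1}{3 + 6} \cdot \frac{1}{104} = - 2 \cdot 2 \cdot 6 \cdot \frac{1}{9} \cdot \frac{1}{104} = \left(-2\right) \frac{4}{3} \cdot \frac{1}{104} = \left(- \frac{8}{3}\right) \frac{1}{104} = - \frac{1}{39}$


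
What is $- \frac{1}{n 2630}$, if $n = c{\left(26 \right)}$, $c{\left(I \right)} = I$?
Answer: $- \frac{1}{68380} \approx -1.4624 \cdot 10^{-5}$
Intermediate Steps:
$n = 26$
$- \frac{1}{n 2630} = - \frac{1}{26 \cdot 2630} = \left(-1\right) \frac{1}{68380} = - \frac{1}{68380}$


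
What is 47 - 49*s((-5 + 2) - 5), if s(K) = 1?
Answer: -2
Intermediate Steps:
47 - 49*s((-5 + 2) - 5) = 47 - 49*1 = 47 - 49 = -2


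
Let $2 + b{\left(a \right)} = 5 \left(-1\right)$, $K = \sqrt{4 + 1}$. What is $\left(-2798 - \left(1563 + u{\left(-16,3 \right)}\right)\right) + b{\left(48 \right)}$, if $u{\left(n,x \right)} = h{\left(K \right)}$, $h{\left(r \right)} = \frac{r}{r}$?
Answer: $-4369$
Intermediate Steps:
$K = \sqrt{5} \approx 2.2361$
$h{\left(r \right)} = 1$
$u{\left(n,x \right)} = 1$
$b{\left(a \right)} = -7$ ($b{\left(a \right)} = -2 + 5 \left(-1\right) = -2 - 5 = -7$)
$\left(-2798 - \left(1563 + u{\left(-16,3 \right)}\right)\right) + b{\left(48 \right)} = \left(-2798 - 1564\right) - 7 = -4362 - 7 = -4369$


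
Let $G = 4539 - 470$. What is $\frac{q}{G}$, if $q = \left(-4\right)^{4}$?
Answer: $\frac{256}{4069} \approx 0.062915$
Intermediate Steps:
$G = 4069$
$q = 256$
$\frac{q}{G} = \frac{256}{4069}$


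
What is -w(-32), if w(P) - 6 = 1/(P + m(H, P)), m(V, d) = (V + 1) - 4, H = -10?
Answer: -269/45 ≈ -5.9778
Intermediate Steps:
m(V, d) = -3 + V (m(V, d) = (1 + V) - 4 = -3 + V)
w(P) = 6 + 1/(-13 + P) (w(P) = 6 + 1/(P + (-3 - 10)) = 6 + 1/(P - 13) = 6 + 1/(-13 + P))
-w(-32) = -(-77 + 6*(-32))/(-13 - 32) = -(-77 - 192)/(-45) = -(-1)*(-269)/45 = -1*269/45 = -269/45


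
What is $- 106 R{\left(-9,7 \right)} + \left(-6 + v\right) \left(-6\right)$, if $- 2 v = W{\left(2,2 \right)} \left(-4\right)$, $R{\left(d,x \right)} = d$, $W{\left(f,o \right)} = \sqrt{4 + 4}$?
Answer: $990 - 24 \sqrt{2} \approx 956.06$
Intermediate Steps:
$W{\left(f,o \right)} = 2 \sqrt{2}$ ($W{\left(f,o \right)} = \sqrt{8} = 2 \sqrt{2}$)
$v = 4 \sqrt{2}$ ($v = - \frac{2 \sqrt{2} \left(-4\right)}{2} = - \frac{\left(-8\right) \sqrt{2}}{2} = 4 \sqrt{2} \approx 5.6569$)
$- 106 R{\left(-9,7 \right)} + \left(-6 + v\right) \left(-6\right) = \left(-106\right) \left(-9\right) + \left(-6 + 4 \sqrt{2}\right) \left(-6\right) = 954 + \left(36 - 24 \sqrt{2}\right) = 990 - 24 \sqrt{2}$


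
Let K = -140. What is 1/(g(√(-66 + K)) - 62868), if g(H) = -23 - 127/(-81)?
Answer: -81/5094044 ≈ -1.5901e-5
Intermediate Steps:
g(H) = -1736/81 (g(H) = -23 - 127*(-1)/81 = -23 - 1*(-127/81) = -23 + 127/81 = -1736/81)
1/(g(√(-66 + K)) - 62868) = 1/(-1736/81 - 62868) = 1/(-5094044/81) = -81/5094044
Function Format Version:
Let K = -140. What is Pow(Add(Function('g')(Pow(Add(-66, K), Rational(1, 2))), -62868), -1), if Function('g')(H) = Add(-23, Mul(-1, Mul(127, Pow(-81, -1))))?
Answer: Rational(-81, 5094044) ≈ -1.5901e-5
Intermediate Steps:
Function('g')(H) = Rational(-1736, 81) (Function('g')(H) = Add(-23, Mul(-1, Mul(127, Rational(-1, 81)))) = Add(-23, Mul(-1, Rational(-127, 81))) = Add(-23, Rational(127, 81)) = Rational(-1736, 81))
Pow(Add(Function('g')(Pow(Add(-66, K), Rational(1, 2))), -62868), -1) = Pow(Add(Rational(-1736, 81), -62868), -1) = Pow(Rational(-5094044, 81), -1) = Rational(-81, 5094044)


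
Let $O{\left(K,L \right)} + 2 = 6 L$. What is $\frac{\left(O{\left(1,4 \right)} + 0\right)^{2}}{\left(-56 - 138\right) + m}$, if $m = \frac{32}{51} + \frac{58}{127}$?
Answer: $- \frac{783717}{312379} \approx -2.5089$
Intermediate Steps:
$m = \frac{7022}{6477}$ ($m = 32 \cdot \frac{1}{51} + 58 \cdot \frac{1}{127} = \frac{32}{51} + \frac{58}{127} = \frac{7022}{6477} \approx 1.0841$)
$O{\left(K,L \right)} = -2 + 6 L$
$\frac{\left(O{\left(1,4 \right)} + 0\right)^{2}}{\left(-56 - 138\right) + m} = \frac{\left(\left(-2 + 6 \cdot 4\right) + 0\right)^{2}}{\left(-56 - 138\right) + \frac{7022}{6477}} = \frac{\left(\left(-2 + 24\right) + 0\right)^{2}}{-194 + \frac{7022}{6477}} = \frac{\left(22 + 0\right)^{2}}{- \frac{1249516}{6477}} = 22^{2} \left(- \frac{6477}{1249516}\right) = 484 \left(- \frac{6477}{1249516}\right) = - \frac{783717}{312379}$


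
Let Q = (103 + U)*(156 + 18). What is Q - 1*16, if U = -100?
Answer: 506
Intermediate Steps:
Q = 522 (Q = (103 - 100)*(156 + 18) = 3*174 = 522)
Q - 1*16 = 522 - 1*16 = 522 - 16 = 506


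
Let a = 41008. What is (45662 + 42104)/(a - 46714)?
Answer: -43883/2853 ≈ -15.381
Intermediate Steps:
(45662 + 42104)/(a - 46714) = (45662 + 42104)/(41008 - 46714) = 87766/(-5706) = 87766*(-1/5706) = -43883/2853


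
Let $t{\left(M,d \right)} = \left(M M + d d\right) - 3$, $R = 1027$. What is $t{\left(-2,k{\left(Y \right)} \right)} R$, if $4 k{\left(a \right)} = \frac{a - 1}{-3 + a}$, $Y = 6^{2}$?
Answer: $\frac{19152523}{17424} \approx 1099.2$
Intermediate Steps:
$Y = 36$
$k{\left(a \right)} = \frac{-1 + a}{4 \left(-3 + a\right)}$ ($k{\left(a \right)} = \frac{\left(a - 1\right) \frac{1}{-3 + a}}{4} = \frac{\left(-1 + a\right) \frac{1}{-3 + a}}{4} = \frac{\frac{1}{-3 + a} \left(-1 + a\right)}{4} = \frac{-1 + a}{4 \left(-3 + a\right)}$)
$t{\left(M,d \right)} = -3 + M^{2} + d^{2}$ ($t{\left(M,d \right)} = \left(M^{2} + d^{2}\right) - 3 = -3 + M^{2} + d^{2}$)
$t{\left(-2,k{\left(Y \right)} \right)} R = \left(-3 + \left(-2\right)^{2} + \left(\frac{-1 + 36}{4 \left(-3 + 36\right)}\right)^{2}\right) 1027 = \left(-3 + 4 + \left(\frac{1}{4} \cdot \frac{1}{33} \cdot 35\right)^{2}\right) 1027 = \left(-3 + 4 + \left(\frac{35}{132}\right)^{2}\right) 1027 = \left(-3 + 4 + \frac{1225}{17424}\right) 1027 = \frac{18649}{17424} \cdot 1027 = \frac{19152523}{17424}$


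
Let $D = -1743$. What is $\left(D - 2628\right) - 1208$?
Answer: $-5579$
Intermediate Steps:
$\left(D - 2628\right) - 1208 = \left(-1743 - 2628\right) - 1208 = -4371 - 1208 = -5579$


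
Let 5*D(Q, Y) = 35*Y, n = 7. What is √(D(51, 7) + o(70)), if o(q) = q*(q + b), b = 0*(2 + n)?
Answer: 7*√101 ≈ 70.349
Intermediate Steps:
b = 0 (b = 0*(2 + 7) = 0*9 = 0)
o(q) = q² (o(q) = q*(q + 0) = q*q = q²)
D(Q, Y) = 7*Y (D(Q, Y) = (35*Y)/5 = 7*Y)
√(D(51, 7) + o(70)) = √(7*7 + 70²) = √(49 + 4900) = √4949 = 7*√101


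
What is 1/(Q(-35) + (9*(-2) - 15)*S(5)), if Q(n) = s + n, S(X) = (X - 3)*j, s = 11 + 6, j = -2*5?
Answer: 1/642 ≈ 0.0015576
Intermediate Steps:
j = -10
s = 17
S(X) = 30 - 10*X (S(X) = (X - 3)*(-10) = (-3 + X)*(-10) = 30 - 10*X)
Q(n) = 17 + n
1/(Q(-35) + (9*(-2) - 15)*S(5)) = 1/((17 - 35) + (9*(-2) - 15)*(30 - 10*5)) = 1/(-18 + (-18 - 15)*(30 - 50)) = 1/(-18 - 33*(-20)) = 1/(-18 + 660) = 1/642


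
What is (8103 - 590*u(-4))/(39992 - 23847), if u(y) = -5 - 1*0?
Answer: 11053/16145 ≈ 0.68461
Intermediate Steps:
u(y) = -5 (u(y) = -5 + 0 = -5)
(8103 - 590*u(-4))/(39992 - 23847) = (8103 - 590*(-5))/(39992 - 23847) = (8103 + 2950)/16145 = 11053*(1/16145) = 11053/16145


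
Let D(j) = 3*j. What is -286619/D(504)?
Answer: -286619/1512 ≈ -189.56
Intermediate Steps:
-286619/D(504) = -286619/(3*504) = -286619/1512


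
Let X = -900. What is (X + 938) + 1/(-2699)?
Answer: 102561/2699 ≈ 38.000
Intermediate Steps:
(X + 938) + 1/(-2699) = (-900 + 938) + 1/(-2699) = 38 - 1/2699 = 102561/2699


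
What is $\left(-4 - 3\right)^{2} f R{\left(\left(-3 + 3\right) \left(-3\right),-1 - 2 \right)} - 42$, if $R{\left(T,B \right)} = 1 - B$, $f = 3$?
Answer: $546$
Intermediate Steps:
$\left(-4 - 3\right)^{2} f R{\left(\left(-3 + 3\right) \left(-3\right),-1 - 2 \right)} - 42 = \left(-4 - 3\right)^{2} \cdot 3 \left(1 - \left(-1 - 2\right)\right) - 42 = \left(-7\right)^{2} \cdot 3 \left(1 - -3\right) - 42 = 49 \cdot 3 \left(1 + 3\right) - 42 = 49 \cdot 3 \cdot 4 - 42 = 49 \cdot 12 - 42 = 588 - 42 = 546$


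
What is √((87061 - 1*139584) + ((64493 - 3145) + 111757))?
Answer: 3*√13398 ≈ 347.25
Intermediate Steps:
√((87061 - 1*139584) + ((64493 - 3145) + 111757)) = √((87061 - 139584) + (61348 + 111757)) = √(-52523 + 173105) = √120582 = 3*√13398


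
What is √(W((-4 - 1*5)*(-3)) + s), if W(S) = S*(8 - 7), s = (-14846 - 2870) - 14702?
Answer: 3*I*√3599 ≈ 179.98*I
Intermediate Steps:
s = -32418 (s = -17716 - 14702 = -32418)
W(S) = S (W(S) = S*1 = S)
√(W((-4 - 1*5)*(-3)) + s) = √((-4 - 1*5)*(-3) - 32418) = √((-4 - 5)*(-3) - 32418) = √(-9*(-3) - 32418) = √(27 - 32418) = √(-32391) = 3*I*√3599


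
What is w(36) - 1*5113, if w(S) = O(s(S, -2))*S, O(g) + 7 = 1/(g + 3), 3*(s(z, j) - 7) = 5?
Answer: -187667/35 ≈ -5361.9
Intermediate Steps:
s(z, j) = 26/3 (s(z, j) = 7 + (⅓)*5 = 7 + 5/3 = 26/3)
O(g) = -7 + 1/(3 + g) (O(g) = -7 + 1/(g + 3) = -7 + 1/(3 + g))
w(S) = -242*S/35 (w(S) = ((-20 - 7*26/3)/(3 + 26/3))*S = ((-20 - 182/3)/(35/3))*S = ((3/35)*(-242/3))*S = -242*S/35)
w(36) - 1*5113 = -242/35*36 - 1*5113 = -8712/35 - 5113 = -187667/35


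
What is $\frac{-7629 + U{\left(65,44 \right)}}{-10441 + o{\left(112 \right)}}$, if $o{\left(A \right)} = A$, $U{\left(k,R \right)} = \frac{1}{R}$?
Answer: $\frac{335675}{454476} \approx 0.7386$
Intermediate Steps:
$\frac{-7629 + U{\left(65,44 \right)}}{-10441 + o{\left(112 \right)}} = \frac{-7629 + \frac{1}{44}}{-10441 + 112} = \frac{-7629 + \frac{1}{44}}{-10329} = \left(- \frac{335675}{44}\right) \left(- \frac{1}{10329}\right) = \frac{335675}{454476}$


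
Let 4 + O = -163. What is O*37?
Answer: -6179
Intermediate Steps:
O = -167 (O = -4 - 163 = -167)
O*37 = -167*37 = -6179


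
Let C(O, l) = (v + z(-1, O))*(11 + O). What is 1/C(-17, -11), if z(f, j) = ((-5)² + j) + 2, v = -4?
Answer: -1/36 ≈ -0.027778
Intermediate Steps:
z(f, j) = 27 + j (z(f, j) = (25 + j) + 2 = 27 + j)
C(O, l) = (11 + O)*(23 + O) (C(O, l) = (-4 + (27 + O))*(11 + O) = (23 + O)*(11 + O) = (11 + O)*(23 + O))
1/C(-17, -11) = 1/(253 + (-17)² + 34*(-17)) = 1/(253 + 289 - 578) = 1/(-36) = -1/36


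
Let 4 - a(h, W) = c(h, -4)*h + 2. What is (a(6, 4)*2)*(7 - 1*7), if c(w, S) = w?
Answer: 0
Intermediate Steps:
a(h, W) = 2 - h**2 (a(h, W) = 4 - (h*h + 2) = 4 - (h**2 + 2) = 4 - (2 + h**2) = 4 + (-2 - h**2) = 2 - h**2)
(a(6, 4)*2)*(7 - 1*7) = ((2 - 1*6**2)*2)*(7 - 1*7) = ((2 - 1*36)*2)*(7 - 7) = ((2 - 36)*2)*0 = -34*2*0 = -68*0 = 0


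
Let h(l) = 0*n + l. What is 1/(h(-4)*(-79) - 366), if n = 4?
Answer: -1/50 ≈ -0.020000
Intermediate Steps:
h(l) = l (h(l) = 0*4 + l = 0 + l = l)
1/(h(-4)*(-79) - 366) = 1/(-4*(-79) - 366) = 1/(316 - 366) = 1/(-50) = -1/50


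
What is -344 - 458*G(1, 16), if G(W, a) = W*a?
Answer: -7672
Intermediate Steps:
-344 - 458*G(1, 16) = -344 - 458*16 = -344 - 7328 = -7672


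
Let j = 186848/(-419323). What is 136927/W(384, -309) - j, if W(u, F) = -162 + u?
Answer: 57458120677/93089706 ≈ 617.23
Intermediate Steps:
j = -186848/419323 (j = 186848*(-1/419323) = -186848/419323 ≈ -0.44559)
136927/W(384, -309) - j = 136927/(-162 + 384) - 1*(-186848/419323) = 136927/222 + 186848/419323 = 57458120677/93089706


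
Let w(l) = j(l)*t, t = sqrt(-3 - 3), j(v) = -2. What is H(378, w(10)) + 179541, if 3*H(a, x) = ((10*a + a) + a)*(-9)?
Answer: 165933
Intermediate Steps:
t = I*sqrt(6) (t = sqrt(-6) = I*sqrt(6) ≈ 2.4495*I)
w(l) = -2*I*sqrt(6)
H(a, x) = -36*a (H(a, x) = (((10*a + a) + a)*(-9))/3 = ((11*a + a)*(-9))/3 = ((12*a)*(-9))/3 = (-108*a)/3 = -36*a)
H(378, w(10)) + 179541 = -36*378 + 179541 = -13608 + 179541 = 165933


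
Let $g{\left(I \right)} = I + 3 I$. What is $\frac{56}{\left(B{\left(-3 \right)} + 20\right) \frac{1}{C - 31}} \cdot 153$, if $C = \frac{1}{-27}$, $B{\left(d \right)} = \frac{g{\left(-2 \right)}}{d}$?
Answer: $-11732$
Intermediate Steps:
$g{\left(I \right)} = 4 I$
$B{\left(d \right)} = - \frac{8}{d}$ ($B{\left(d \right)} = \frac{4 \left(-2\right)}{d} = - \frac{8}{d}$)
$C = - \frac{1}{27} \approx -0.037037$
$\frac{56}{\left(B{\left(-3 \right)} + 20\right) \frac{1}{C - 31}} \cdot 153 = \frac{56}{\left(- \frac{8}{-3} + 20\right) \frac{1}{- \frac{1}{27} - 31}} \cdot 153 = \frac{56}{\left(\left(-8\right) \left(- \frac{1}{3}\right) + 20\right) \frac{1}{- \frac{838}{27}}} \cdot 153 = \frac{56}{\left(\frac{8}{3} + 20\right) \left(- \frac{27}{838}\right)} 153 = \frac{56}{\frac{68}{3} \left(- \frac{27}{838}\right)} 153 = \frac{56}{- \frac{306}{419}} \cdot 153 = 56 \left(- \frac{419}{306}\right) 153 = \left(- \frac{11732}{153}\right) 153 = -11732$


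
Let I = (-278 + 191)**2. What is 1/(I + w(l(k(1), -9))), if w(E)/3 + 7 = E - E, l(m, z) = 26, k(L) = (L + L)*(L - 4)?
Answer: 1/7548 ≈ 0.00013249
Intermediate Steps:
k(L) = 2*L*(-4 + L) (k(L) = (2*L)*(-4 + L) = 2*L*(-4 + L))
w(E) = -21 (w(E) = -21 + 3*(E - E) = -21 + 3*0 = -21 + 0 = -21)
I = 7569 (I = (-87)**2 = 7569)
1/(I + w(l(k(1), -9))) = 1/(7569 - 21) = 1/7548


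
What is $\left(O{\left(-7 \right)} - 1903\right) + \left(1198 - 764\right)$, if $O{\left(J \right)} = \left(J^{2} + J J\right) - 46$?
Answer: $-1417$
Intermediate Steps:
$O{\left(J \right)} = -46 + 2 J^{2}$ ($O{\left(J \right)} = \left(J^{2} + J^{2}\right) - 46 = 2 J^{2} - 46 = -46 + 2 J^{2}$)
$\left(O{\left(-7 \right)} - 1903\right) + \left(1198 - 764\right) = \left(\left(-46 + 2 \left(-7\right)^{2}\right) - 1903\right) + \left(1198 - 764\right) = \left(\left(-46 + 2 \cdot 49\right) - 1903\right) + 434 = \left(\left(-46 + 98\right) - 1903\right) + 434 = \left(52 - 1903\right) + 434 = -1851 + 434 = -1417$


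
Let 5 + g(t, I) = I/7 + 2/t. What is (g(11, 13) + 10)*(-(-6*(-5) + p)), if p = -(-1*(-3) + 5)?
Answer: -1084/7 ≈ -154.86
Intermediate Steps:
p = -8 (p = -(3 + 5) = -1*8 = -8)
g(t, I) = -5 + 2/t + I/7 (g(t, I) = -5 + (I/7 + 2/t) = -5 + (2/t + I/7) = -5 + 2/t + I/7)
(g(11, 13) + 10)*(-(-6*(-5) + p)) = ((-5 + 2/11 + (⅐)*13) + 10)*(-(-6*(-5) - 8)) = ((-5 + 2*(1/11) + 13/7) + 10)*(-(30 - 8)) = ((-5 + 2/11 + 13/7) + 10)*(-1*22) = (-228/77 + 10)*(-22) = (542/77)*(-22) = -1084/7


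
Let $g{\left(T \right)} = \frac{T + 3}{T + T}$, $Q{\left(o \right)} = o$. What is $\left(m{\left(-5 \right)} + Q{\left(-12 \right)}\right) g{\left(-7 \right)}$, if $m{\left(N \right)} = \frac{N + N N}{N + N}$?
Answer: $-4$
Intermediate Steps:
$g{\left(T \right)} = \frac{3 + T}{2 T}$
$m{\left(N \right)} = \frac{N + N^{2}}{2 N}$
$\left(m{\left(-5 \right)} + Q{\left(-12 \right)}\right) g{\left(-7 \right)} = \left(\left(\frac{1}{2} + \frac{1}{2} \left(-5\right)\right) - 12\right) \frac{3 - 7}{2 \left(-7\right)} = \left(\left(\frac{1}{2} - \frac{5}{2}\right) - 12\right) \frac{1}{2} \left(- \frac{1}{7}\right) \left(-4\right) = \left(-2 - 12\right) \frac{2}{7} = \left(-14\right) \frac{2}{7} = -4$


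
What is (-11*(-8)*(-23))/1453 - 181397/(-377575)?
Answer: -500641959/548616475 ≈ -0.91255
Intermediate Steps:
(-11*(-8)*(-23))/1453 - 181397/(-377575) = (88*(-23))*(1/1453) - 181397*(-1/377575) = -2024*1/1453 + 181397/377575 = -2024/1453 + 181397/377575 = -500641959/548616475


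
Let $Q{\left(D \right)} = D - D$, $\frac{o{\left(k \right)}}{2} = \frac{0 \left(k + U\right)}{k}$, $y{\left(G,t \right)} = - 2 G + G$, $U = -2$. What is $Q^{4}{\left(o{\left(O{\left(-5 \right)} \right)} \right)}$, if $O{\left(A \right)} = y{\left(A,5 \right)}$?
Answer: $0$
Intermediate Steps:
$y{\left(G,t \right)} = - G$
$O{\left(A \right)} = - A$
$o{\left(k \right)} = 0$ ($o{\left(k \right)} = 2 \frac{0 \left(k - 2\right)}{k} = 2 \frac{0 \left(-2 + k\right)}{k} = 2 \frac{0}{k} = 2 \cdot 0 = 0$)
$Q{\left(D \right)} = 0$
$Q^{4}{\left(o{\left(O{\left(-5 \right)} \right)} \right)} = 0^{4} = 0$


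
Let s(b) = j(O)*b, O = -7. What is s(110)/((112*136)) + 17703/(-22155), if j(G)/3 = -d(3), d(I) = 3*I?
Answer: -7986963/8034880 ≈ -0.99404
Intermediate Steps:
j(G) = -27 (j(G) = 3*(-3*3) = 3*(-1*9) = 3*(-9) = -27)
s(b) = -27*b
s(110)/((112*136)) + 17703/(-22155) = (-27*110)/((112*136)) + 17703/(-22155) = -2970/15232 + 17703*(-1/22155) = -2970*1/15232 - 843/1055 = -1485/7616 - 843/1055 = -7986963/8034880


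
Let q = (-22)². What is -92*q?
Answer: -44528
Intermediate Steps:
q = 484
-92*q = -92*484 = -44528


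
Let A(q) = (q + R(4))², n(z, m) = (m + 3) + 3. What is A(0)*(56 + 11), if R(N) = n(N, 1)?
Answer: 3283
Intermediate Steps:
n(z, m) = 6 + m (n(z, m) = (3 + m) + 3 = 6 + m)
R(N) = 7 (R(N) = 6 + 1 = 7)
A(q) = (7 + q)² (A(q) = (q + 7)² = (7 + q)²)
A(0)*(56 + 11) = (7 + 0)²*(56 + 11) = 7²*67 = 49*67 = 3283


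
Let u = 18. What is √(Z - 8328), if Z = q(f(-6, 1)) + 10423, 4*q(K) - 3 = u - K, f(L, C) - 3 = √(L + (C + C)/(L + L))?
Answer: √(302328 - 6*I*√222)/12 ≈ 45.82 - 0.0067745*I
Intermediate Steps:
f(L, C) = 3 + √(L + C/L) (f(L, C) = 3 + √(L + (C + C)/(L + L)) = 3 + √(L + (2*C)/((2*L))) = 3 + √(L + (2*C)*(1/(2*L))) = 3 + √(L + C/L))
q(K) = 21/4 - K/4 (q(K) = ¾ + (18 - K)/4 = ¾ + (9/2 - K/4) = 21/4 - K/4)
Z = 20855/2 - I*√222/24 (Z = (21/4 - (3 + √(-6 + 1/(-6)))/4) + 10423 = (21/4 - (3 + √(-6 + 1*(-⅙)))/4) + 10423 = (21/4 - (3 + √(-6 - ⅙))/4) + 10423 = (21/4 - (3 + √(-37/6))/4) + 10423 = (21/4 - (3 + I*√222/6)/4) + 10423 = (21/4 + (-¾ - I*√222/24)) + 10423 = (9/2 - I*√222/24) + 10423 = 20855/2 - I*√222/24 ≈ 10428.0 - 0.62082*I)
√(Z - 8328) = √((20855/2 - I*√222/24) - 8328) = √(4199/2 - I*√222/24)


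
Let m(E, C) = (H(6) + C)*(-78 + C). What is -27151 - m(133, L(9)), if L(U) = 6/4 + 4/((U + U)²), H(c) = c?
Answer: -697470997/26244 ≈ -26576.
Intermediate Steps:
L(U) = 3/2 + U⁻² (L(U) = 6*(¼) + 4/((2*U)²) = 3/2 + 4/((4*U²)) = 3/2 + 4*(1/(4*U²)) = 3/2 + U⁻²)
m(E, C) = (-78 + C)*(6 + C) (m(E, C) = (6 + C)*(-78 + C) = (-78 + C)*(6 + C))
-27151 - m(133, L(9)) = -27151 - (-468 + (3/2 + 9⁻²)² - 72*(3/2 + 9⁻²)) = -27151 - (-468 + (3/2 + 1/81)² - 72*(3/2 + 1/81)) = -27151 - (-468 + (245/162)² - 72*245/162) = -27151 - (-468 + 60025/26244 - 980/9) = -27151 - 1*(-15079847/26244) = -27151 + 15079847/26244 = -697470997/26244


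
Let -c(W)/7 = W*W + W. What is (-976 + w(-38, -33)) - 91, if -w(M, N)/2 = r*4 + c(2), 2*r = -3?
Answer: -971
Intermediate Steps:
c(W) = -7*W - 7*W² (c(W) = -7*(W*W + W) = -7*(W² + W) = -7*(W + W²) = -7*W - 7*W²)
r = -3/2 (r = (½)*(-3) = -3/2 ≈ -1.5000)
w(M, N) = 96 (w(M, N) = -2*(-3/2*4 - 7*2*(1 + 2)) = -2*(-6 - 7*2*3) = -2*(-6 - 42) = -2*(-48) = 96)
(-976 + w(-38, -33)) - 91 = (-976 + 96) - 91 = -880 - 91 = -971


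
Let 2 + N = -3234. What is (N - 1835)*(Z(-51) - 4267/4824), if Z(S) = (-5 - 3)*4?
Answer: 804438085/4824 ≈ 1.6676e+5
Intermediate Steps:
Z(S) = -32 (Z(S) = -8*4 = -32)
N = -3236 (N = -2 - 3234 = -3236)
(N - 1835)*(Z(-51) - 4267/4824) = (-3236 - 1835)*(-32 - 4267/4824) = -5071*(-32 - 4267*1/4824) = -5071*(-32 - 4267/4824) = -5071*(-158635/4824) = 804438085/4824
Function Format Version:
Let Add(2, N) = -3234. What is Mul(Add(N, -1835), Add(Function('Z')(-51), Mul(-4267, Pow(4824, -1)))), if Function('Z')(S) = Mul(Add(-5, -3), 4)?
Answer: Rational(804438085, 4824) ≈ 1.6676e+5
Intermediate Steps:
Function('Z')(S) = -32 (Function('Z')(S) = Mul(-8, 4) = -32)
N = -3236 (N = Add(-2, -3234) = -3236)
Mul(Add(N, -1835), Add(Function('Z')(-51), Mul(-4267, Pow(4824, -1)))) = Mul(Add(-3236, -1835), Add(-32, Mul(-4267, Pow(4824, -1)))) = Mul(-5071, Add(-32, Mul(-4267, Rational(1, 4824)))) = Mul(-5071, Add(-32, Rational(-4267, 4824))) = Mul(-5071, Rational(-158635, 4824)) = Rational(804438085, 4824)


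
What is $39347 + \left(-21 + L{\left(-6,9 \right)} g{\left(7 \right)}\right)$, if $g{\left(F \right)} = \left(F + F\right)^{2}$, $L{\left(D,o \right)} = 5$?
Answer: $40306$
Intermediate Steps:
$g{\left(F \right)} = 4 F^{2}$ ($g{\left(F \right)} = \left(2 F\right)^{2} = 4 F^{2}$)
$39347 + \left(-21 + L{\left(-6,9 \right)} g{\left(7 \right)}\right) = 39347 - \left(21 - 5 \cdot 4 \cdot 7^{2}\right) = 39347 - \left(21 - 5 \cdot 4 \cdot 49\right) = 39347 + \left(-21 + 5 \cdot 196\right) = 39347 + \left(-21 + 980\right) = 39347 + 959 = 40306$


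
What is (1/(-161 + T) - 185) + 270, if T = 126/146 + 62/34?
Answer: 16698454/196467 ≈ 84.994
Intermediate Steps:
T = 3334/1241 (T = 126*(1/146) + 62*(1/34) = 63/73 + 31/17 = 3334/1241 ≈ 2.6865)
(1/(-161 + T) - 185) + 270 = (1/(-161 + 3334/1241) - 185) + 270 = (1/(-196467/1241) - 185) + 270 = (-1241/196467 - 185) + 270 = -36347636/196467 + 270 = 16698454/196467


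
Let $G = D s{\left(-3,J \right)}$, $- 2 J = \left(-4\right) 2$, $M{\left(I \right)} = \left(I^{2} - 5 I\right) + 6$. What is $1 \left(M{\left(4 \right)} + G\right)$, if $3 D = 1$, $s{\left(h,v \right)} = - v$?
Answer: $\frac{2}{3} \approx 0.66667$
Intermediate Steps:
$M{\left(I \right)} = 6 + I^{2} - 5 I$
$J = 4$ ($J = - \frac{\left(-4\right) 2}{2} = \left(- \frac{1}{2}\right) \left(-8\right) = 4$)
$D = \frac{1}{3}$ ($D = \frac{1}{3} \cdot 1 = \frac{1}{3} \approx 0.33333$)
$G = - \frac{4}{3}$ ($G = \frac{\left(-1\right) 4}{3} = \frac{1}{3} \left(-4\right) = - \frac{4}{3} \approx -1.3333$)
$1 \left(M{\left(4 \right)} + G\right) = 1 \left(\left(6 + 4^{2} - 20\right) - \frac{4}{3}\right) = 1 \left(\left(6 + 16 - 20\right) - \frac{4}{3}\right) = 1 \left(2 - \frac{4}{3}\right) = 1 \cdot \frac{2}{3} = \frac{2}{3}$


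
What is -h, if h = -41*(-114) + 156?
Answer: -4830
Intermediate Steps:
h = 4830 (h = 4674 + 156 = 4830)
-h = -1*4830 = -4830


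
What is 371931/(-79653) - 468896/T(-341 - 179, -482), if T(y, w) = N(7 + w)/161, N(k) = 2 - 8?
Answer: 143171010371/11379 ≈ 1.2582e+7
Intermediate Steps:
N(k) = -6
T(y, w) = -6/161
371931/(-79653) - 468896/T(-341 - 179, -482) = 371931/(-79653) - 468896/(-6/161) = 371931*(-1/79653) - 468896*(-161/6) = -17711/3793 + 37746128/3 = 143171010371/11379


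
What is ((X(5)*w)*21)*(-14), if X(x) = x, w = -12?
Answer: 17640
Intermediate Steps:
((X(5)*w)*21)*(-14) = ((5*(-12))*21)*(-14) = -60*21*(-14) = -1260*(-14) = 17640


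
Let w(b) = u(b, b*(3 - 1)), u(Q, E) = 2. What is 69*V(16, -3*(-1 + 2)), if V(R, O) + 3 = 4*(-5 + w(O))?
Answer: -1035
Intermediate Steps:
w(b) = 2
V(R, O) = -15 (V(R, O) = -3 + 4*(-5 + 2) = -3 + 4*(-3) = -3 - 12 = -15)
69*V(16, -3*(-1 + 2)) = 69*(-15) = -1035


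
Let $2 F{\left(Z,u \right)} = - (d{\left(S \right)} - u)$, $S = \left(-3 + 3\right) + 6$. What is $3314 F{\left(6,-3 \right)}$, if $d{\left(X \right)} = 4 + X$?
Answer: $-21541$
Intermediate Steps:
$S = 6$ ($S = 0 + 6 = 6$)
$F{\left(Z,u \right)} = -5 + \frac{u}{2}$ ($F{\left(Z,u \right)} = \frac{\left(-1\right) \left(\left(4 + 6\right) - u\right)}{2} = \frac{\left(-1\right) \left(10 - u\right)}{2} = \frac{-10 + u}{2} = -5 + \frac{u}{2}$)
$3314 F{\left(6,-3 \right)} = 3314 \left(-5 + \frac{1}{2} \left(-3\right)\right) = 3314 \left(-5 - \frac{3}{2}\right) = 3314 \left(- \frac{13}{2}\right) = -21541$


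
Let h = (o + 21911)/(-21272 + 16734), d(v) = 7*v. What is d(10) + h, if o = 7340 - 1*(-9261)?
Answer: 139574/2269 ≈ 61.513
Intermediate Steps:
o = 16601 (o = 7340 + 9261 = 16601)
h = -19256/2269 (h = (16601 + 21911)/(-21272 + 16734) = 38512/(-4538) = 38512*(-1/4538) = -19256/2269 ≈ -8.4866)
d(10) + h = 7*10 - 19256/2269 = 70 - 19256/2269 = 139574/2269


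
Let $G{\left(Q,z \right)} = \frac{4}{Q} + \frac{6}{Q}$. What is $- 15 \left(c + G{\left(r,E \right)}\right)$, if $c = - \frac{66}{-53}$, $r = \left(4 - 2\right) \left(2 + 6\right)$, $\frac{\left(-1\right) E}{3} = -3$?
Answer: $- \frac{11895}{424} \approx -28.054$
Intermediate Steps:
$E = 9$ ($E = \left(-3\right) \left(-3\right) = 9$)
$r = 16$ ($r = 2 \cdot 8 = 16$)
$G{\left(Q,z \right)} = \frac{10}{Q}$
$c = \frac{66}{53}$ ($c = \left(-66\right) \left(- \frac{1}{53}\right) = \frac{66}{53} \approx 1.2453$)
$- 15 \left(c + G{\left(r,E \right)}\right) = - 15 \left(\frac{66}{53} + \frac{10}{16}\right) = - 15 \left(\frac{66}{53} + 10 \cdot \frac{1}{16}\right) = - 15 \left(\frac{66}{53} + \frac{5}{8}\right) = \left(-15\right) \frac{793}{424} = - \frac{11895}{424}$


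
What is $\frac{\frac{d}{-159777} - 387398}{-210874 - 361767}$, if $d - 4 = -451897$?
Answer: $\frac{20632279451}{30498287019} \approx 0.67651$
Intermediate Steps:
$d = -451893$ ($d = 4 - 451897 = -451893$)
$\frac{\frac{d}{-159777} - 387398}{-210874 - 361767} = \frac{- \frac{451893}{-159777} - 387398}{-210874 - 361767} = \frac{\left(-451893\right) \left(- \frac{1}{159777}\right) - 387398}{-572641} = \left(\frac{150631}{53259} - 387398\right) \left(- \frac{1}{572641}\right) = \left(- \frac{20632279451}{53259}\right) \left(- \frac{1}{572641}\right) = \frac{20632279451}{30498287019}$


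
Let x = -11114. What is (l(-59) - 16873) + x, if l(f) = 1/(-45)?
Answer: -1259416/45 ≈ -27987.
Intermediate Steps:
l(f) = -1/45
(l(-59) - 16873) + x = (-1/45 - 16873) - 11114 = -759286/45 - 11114 = -1259416/45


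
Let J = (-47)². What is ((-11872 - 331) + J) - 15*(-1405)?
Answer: 11081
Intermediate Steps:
J = 2209
((-11872 - 331) + J) - 15*(-1405) = ((-11872 - 331) + 2209) - 15*(-1405) = (-12203 + 2209) + 21075 = -9994 + 21075 = 11081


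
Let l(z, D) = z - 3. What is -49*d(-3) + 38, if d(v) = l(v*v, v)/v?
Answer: 136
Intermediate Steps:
l(z, D) = -3 + z
d(v) = (-3 + v²)/v (d(v) = (-3 + v*v)/v = (-3 + v²)/v)
-49*d(-3) + 38 = -49*(-3 - 3/(-3)) + 38 = -49*(-3 - 3*(-⅓)) + 38 = -49*(-3 + 1) + 38 = -49*(-2) + 38 = 98 + 38 = 136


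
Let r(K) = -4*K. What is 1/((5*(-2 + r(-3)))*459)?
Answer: 1/22950 ≈ 4.3573e-5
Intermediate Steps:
1/((5*(-2 + r(-3)))*459) = 1/((5*(-2 - 4*(-3)))*459) = 1/((5*(-2 + 12))*459) = 1/((5*10)*459) = 1/(50*459) = 1/22950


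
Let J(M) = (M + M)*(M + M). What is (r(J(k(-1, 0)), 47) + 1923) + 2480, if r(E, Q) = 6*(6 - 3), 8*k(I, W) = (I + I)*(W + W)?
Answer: 4421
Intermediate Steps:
k(I, W) = I*W/2 (k(I, W) = ((I + I)*(W + W))/8 = ((2*I)*(2*W))/8 = (4*I*W)/8 = I*W/2)
J(M) = 4*M**2 (J(M) = (2*M)*(2*M) = 4*M**2)
r(E, Q) = 18 (r(E, Q) = 6*3 = 18)
(r(J(k(-1, 0)), 47) + 1923) + 2480 = (18 + 1923) + 2480 = 1941 + 2480 = 4421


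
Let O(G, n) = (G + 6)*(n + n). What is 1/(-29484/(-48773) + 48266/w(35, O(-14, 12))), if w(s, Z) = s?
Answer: 1707055/2355109558 ≈ 0.00072483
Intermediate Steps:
O(G, n) = 2*n*(6 + G) (O(G, n) = (6 + G)*(2*n) = 2*n*(6 + G))
1/(-29484/(-48773) + 48266/w(35, O(-14, 12))) = 1/(-29484/(-48773) + 48266/35) = 1/(-29484*(-1/48773) + 48266*(1/35)) = 1/(29484/48773 + 48266/35) = 1/(2355109558/1707055) = 1707055/2355109558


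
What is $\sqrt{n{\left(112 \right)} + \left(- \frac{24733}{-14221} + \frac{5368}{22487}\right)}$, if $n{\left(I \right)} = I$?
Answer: $\frac{\sqrt{11655850802599249921}}{319787627} \approx 10.676$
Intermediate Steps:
$\sqrt{n{\left(112 \right)} + \left(- \frac{24733}{-14221} + \frac{5368}{22487}\right)} = \sqrt{112 + \left(- \frac{24733}{-14221} + \frac{5368}{22487}\right)} = \sqrt{112 + \left(\left(-24733\right) \left(- \frac{1}{14221}\right) + 5368 \cdot \frac{1}{22487}\right)} = \sqrt{112 + \left(\frac{24733}{14221} + \frac{5368}{22487}\right)} = \sqrt{112 + \frac{632509299}{319787627}} = \sqrt{\frac{36448723523}{319787627}} = \frac{\sqrt{11655850802599249921}}{319787627}$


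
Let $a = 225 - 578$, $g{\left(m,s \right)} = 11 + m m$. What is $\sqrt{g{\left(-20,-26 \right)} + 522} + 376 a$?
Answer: $-132728 + \sqrt{933} \approx -1.327 \cdot 10^{5}$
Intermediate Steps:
$g{\left(m,s \right)} = 11 + m^{2}$
$a = -353$ ($a = 225 - 578 = -353$)
$\sqrt{g{\left(-20,-26 \right)} + 522} + 376 a = \sqrt{\left(11 + \left(-20\right)^{2}\right) + 522} + 376 \left(-353\right) = \sqrt{\left(11 + 400\right) + 522} - 132728 = \sqrt{411 + 522} - 132728 = \sqrt{933} - 132728 = -132728 + \sqrt{933}$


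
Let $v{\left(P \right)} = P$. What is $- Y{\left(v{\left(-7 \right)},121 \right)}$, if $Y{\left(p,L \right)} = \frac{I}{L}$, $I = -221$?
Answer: $\frac{221}{121} \approx 1.8264$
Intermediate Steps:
$Y{\left(p,L \right)} = - \frac{221}{L}$
$- Y{\left(v{\left(-7 \right)},121 \right)} = - \frac{-221}{121} = \left(-1\right) \left(- \frac{221}{121}\right) = \frac{221}{121}$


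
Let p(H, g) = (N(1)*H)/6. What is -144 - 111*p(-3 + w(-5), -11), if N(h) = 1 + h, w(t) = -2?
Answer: 41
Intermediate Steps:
p(H, g) = H/3 (p(H, g) = ((1 + 1)*H)/6 = (2*H)*(⅙) = H/3)
-144 - 111*p(-3 + w(-5), -11) = -144 - 37*(-3 - 2) = -144 - 37*(-5) = -144 - 111*(-5/3) = -144 + 185 = 41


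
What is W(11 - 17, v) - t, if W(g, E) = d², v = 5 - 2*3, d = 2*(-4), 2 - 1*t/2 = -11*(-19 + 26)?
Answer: -94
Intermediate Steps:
t = 158 (t = 4 - (-22)*(-19 + 26) = 4 - (-22)*7 = 4 - 2*(-77) = 4 + 154 = 158)
d = -8
v = -1 (v = 5 - 6 = -1)
W(g, E) = 64 (W(g, E) = (-8)² = 64)
W(11 - 17, v) - t = 64 - 1*158 = 64 - 158 = -94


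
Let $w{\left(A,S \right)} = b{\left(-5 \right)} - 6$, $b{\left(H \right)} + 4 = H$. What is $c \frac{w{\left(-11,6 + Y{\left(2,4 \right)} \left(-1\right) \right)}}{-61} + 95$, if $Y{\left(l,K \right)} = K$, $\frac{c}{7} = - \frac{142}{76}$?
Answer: $\frac{212755}{2318} \approx 91.784$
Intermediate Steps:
$b{\left(H \right)} = -4 + H$
$c = - \frac{497}{38}$ ($c = 7 \left(- \frac{142}{76}\right) = 7 \left(\left(-142\right) \frac{1}{76}\right) = 7 \left(- \frac{71}{38}\right) = - \frac{497}{38} \approx -13.079$)
$w{\left(A,S \right)} = -15$ ($w{\left(A,S \right)} = \left(-4 - 5\right) - 6 = -9 - 6 = -15$)
$c \frac{w{\left(-11,6 + Y{\left(2,4 \right)} \left(-1\right) \right)}}{-61} + 95 = - \frac{497 \left(- \frac{15}{-61}\right)}{38} + 95 = - \frac{497 \left(\left(-15\right) \left(- \frac{1}{61}\right)\right)}{38} + 95 = \left(- \frac{497}{38}\right) \frac{15}{61} + 95 = - \frac{7455}{2318} + 95 = \frac{212755}{2318}$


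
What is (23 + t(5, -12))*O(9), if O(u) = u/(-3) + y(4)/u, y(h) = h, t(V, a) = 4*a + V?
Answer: 460/9 ≈ 51.111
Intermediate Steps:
t(V, a) = V + 4*a
O(u) = 4/u - u/3 (O(u) = u/(-3) + 4/u = u*(-⅓) + 4/u = -u/3 + 4/u = 4/u - u/3)
(23 + t(5, -12))*O(9) = (23 + (5 + 4*(-12)))*(4/9 - ⅓*9) = (23 + (5 - 48))*(4*(⅑) - 3) = (23 - 43)*(4/9 - 3) = -20*(-23/9) = 460/9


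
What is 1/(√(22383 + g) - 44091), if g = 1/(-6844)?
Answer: -301758804/13304694237913 - 2*√262106808461/13304694237913 ≈ -2.2758e-5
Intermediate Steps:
g = -1/6844 ≈ -0.00014611
1/(√(22383 + g) - 44091) = 1/(√(22383 - 1/6844) - 44091) = 1/(√(153189251/6844) - 44091) = 1/(√262106808461/3422 - 44091) = 1/(-44091 + √262106808461/3422)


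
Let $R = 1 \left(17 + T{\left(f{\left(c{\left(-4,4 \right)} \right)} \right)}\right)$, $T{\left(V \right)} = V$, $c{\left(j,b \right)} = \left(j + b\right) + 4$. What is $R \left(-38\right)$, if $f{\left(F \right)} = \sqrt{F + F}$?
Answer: $-646 - 76 \sqrt{2} \approx -753.48$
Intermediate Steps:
$c{\left(j,b \right)} = 4 + b + j$ ($c{\left(j,b \right)} = \left(b + j\right) + 4 = 4 + b + j$)
$f{\left(F \right)} = \sqrt{2} \sqrt{F}$ ($f{\left(F \right)} = \sqrt{2 F} = \sqrt{2} \sqrt{F}$)
$R = 17 + 2 \sqrt{2}$ ($R = 1 \left(17 + \sqrt{2} \sqrt{4 + 4 - 4}\right) = 1 \left(17 + \sqrt{2} \sqrt{4}\right) = 1 \left(17 + \sqrt{2} \cdot 2\right) = 1 \left(17 + 2 \sqrt{2}\right) = 17 + 2 \sqrt{2} \approx 19.828$)
$R \left(-38\right) = \left(17 + 2 \sqrt{2}\right) \left(-38\right) = -646 - 76 \sqrt{2}$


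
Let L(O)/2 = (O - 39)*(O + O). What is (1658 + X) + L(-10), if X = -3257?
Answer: 361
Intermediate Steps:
L(O) = 4*O*(-39 + O) (L(O) = 2*((O - 39)*(O + O)) = 2*((-39 + O)*(2*O)) = 2*(2*O*(-39 + O)) = 4*O*(-39 + O))
(1658 + X) + L(-10) = (1658 - 3257) + 4*(-10)*(-39 - 10) = -1599 + 4*(-10)*(-49) = -1599 + 1960 = 361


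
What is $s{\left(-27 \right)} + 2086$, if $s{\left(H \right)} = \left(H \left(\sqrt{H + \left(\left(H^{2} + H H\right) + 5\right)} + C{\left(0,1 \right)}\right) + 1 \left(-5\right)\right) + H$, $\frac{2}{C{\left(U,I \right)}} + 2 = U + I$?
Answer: $2108 - 54 \sqrt{359} \approx 1084.8$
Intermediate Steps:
$C{\left(U,I \right)} = \frac{2}{-2 + I + U}$ ($C{\left(U,I \right)} = \frac{2}{-2 + \left(U + I\right)} = \frac{2}{-2 + \left(I + U\right)} = \frac{2}{-2 + I + U}$)
$s{\left(H \right)} = -5 + H + H \left(-2 + \sqrt{5 + H + 2 H^{2}}\right)$ ($s{\left(H \right)} = \left(H \left(\sqrt{H + \left(\left(H^{2} + H H\right) + 5\right)} + \frac{2}{-2 + 1 + 0}\right) + 1 \left(-5\right)\right) + H = \left(H \left(\sqrt{H + \left(\left(H^{2} + H^{2}\right) + 5\right)} + \frac{2}{-1}\right) - 5\right) + H = \left(H \left(\sqrt{H + \left(2 H^{2} + 5\right)} + 2 \left(-1\right)\right) - 5\right) + H = \left(H \left(\sqrt{H + \left(5 + 2 H^{2}\right)} - 2\right) - 5\right) + H = \left(H \left(\sqrt{5 + H + 2 H^{2}} - 2\right) - 5\right) + H = \left(H \left(-2 + \sqrt{5 + H + 2 H^{2}}\right) - 5\right) + H = \left(-5 + H \left(-2 + \sqrt{5 + H + 2 H^{2}}\right)\right) + H = -5 + H + H \left(-2 + \sqrt{5 + H + 2 H^{2}}\right)$)
$s{\left(-27 \right)} + 2086 = \left(-5 - -27 - 27 \sqrt{5 - 27 + 2 \left(-27\right)^{2}}\right) + 2086 = \left(-5 + 27 - 27 \sqrt{5 - 27 + 2 \cdot 729}\right) + 2086 = \left(-5 + 27 - 27 \sqrt{5 - 27 + 1458}\right) + 2086 = \left(-5 + 27 - 27 \sqrt{1436}\right) + 2086 = \left(-5 + 27 - 27 \cdot 2 \sqrt{359}\right) + 2086 = \left(-5 + 27 - 54 \sqrt{359}\right) + 2086 = \left(22 - 54 \sqrt{359}\right) + 2086 = 2108 - 54 \sqrt{359}$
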